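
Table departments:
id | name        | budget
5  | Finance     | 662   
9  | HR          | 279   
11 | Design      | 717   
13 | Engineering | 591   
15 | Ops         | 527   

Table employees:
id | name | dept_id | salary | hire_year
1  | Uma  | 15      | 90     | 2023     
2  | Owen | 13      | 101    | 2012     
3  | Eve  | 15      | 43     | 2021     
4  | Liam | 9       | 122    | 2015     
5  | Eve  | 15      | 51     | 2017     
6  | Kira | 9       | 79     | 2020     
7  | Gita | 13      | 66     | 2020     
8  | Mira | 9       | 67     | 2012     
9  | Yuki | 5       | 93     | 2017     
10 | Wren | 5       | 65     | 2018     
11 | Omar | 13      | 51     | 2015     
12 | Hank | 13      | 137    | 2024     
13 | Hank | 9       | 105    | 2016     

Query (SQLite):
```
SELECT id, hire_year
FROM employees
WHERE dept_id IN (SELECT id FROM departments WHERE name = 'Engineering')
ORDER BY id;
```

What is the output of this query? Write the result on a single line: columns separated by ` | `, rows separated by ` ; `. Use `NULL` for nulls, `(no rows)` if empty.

2 | 2012 ; 7 | 2020 ; 11 | 2015 ; 12 | 2024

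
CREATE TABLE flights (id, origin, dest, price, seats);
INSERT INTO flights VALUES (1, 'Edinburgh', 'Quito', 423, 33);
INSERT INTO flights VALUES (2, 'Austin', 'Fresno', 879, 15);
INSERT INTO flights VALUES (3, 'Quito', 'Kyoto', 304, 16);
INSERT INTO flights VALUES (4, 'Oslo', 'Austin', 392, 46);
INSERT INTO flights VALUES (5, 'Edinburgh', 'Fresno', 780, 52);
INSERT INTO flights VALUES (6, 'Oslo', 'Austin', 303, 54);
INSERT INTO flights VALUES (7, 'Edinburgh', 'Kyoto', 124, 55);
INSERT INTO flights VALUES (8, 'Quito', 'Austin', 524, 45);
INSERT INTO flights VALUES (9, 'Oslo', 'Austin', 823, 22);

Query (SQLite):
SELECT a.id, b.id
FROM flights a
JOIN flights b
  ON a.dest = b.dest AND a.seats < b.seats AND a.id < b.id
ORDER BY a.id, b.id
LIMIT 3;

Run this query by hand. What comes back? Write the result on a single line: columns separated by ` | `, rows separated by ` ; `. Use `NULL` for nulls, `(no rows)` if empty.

2 | 5 ; 3 | 7 ; 4 | 6

Pairs (a,b) with same dest, a.seats < b.seats, a.id < b.id.
dest groups: Austin:{4,6,8,9} Fresno:{2,5} Kyoto:{3,7} Quito:{1}
Ordered by (a.id, b.id); first 3.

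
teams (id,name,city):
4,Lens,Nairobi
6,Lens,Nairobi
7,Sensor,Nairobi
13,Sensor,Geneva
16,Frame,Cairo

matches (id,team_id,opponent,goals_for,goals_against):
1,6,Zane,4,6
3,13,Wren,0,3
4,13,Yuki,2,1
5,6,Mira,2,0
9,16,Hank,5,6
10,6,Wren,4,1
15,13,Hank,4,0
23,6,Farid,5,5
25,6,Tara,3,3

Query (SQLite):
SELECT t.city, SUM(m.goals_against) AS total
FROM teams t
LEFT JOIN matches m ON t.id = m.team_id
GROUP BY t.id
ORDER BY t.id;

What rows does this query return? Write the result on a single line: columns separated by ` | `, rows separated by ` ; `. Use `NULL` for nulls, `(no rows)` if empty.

Nairobi | NULL ; Nairobi | 15 ; Nairobi | NULL ; Geneva | 4 ; Cairo | 6

LEFT JOIN keeps every teams row; unmatched ones get NULL for matches columns.
Group by teams.id and compute SUM(m.goals_against). SUM over an all-NULL group is NULL.
  4: ids {—} → SUM(m.goals_against)=NULL
  6: ids {1, 5, 10, 23, 25} → SUM(m.goals_against)=15
  7: ids {—} → SUM(m.goals_against)=NULL
  13: ids {3, 4, 15} → SUM(m.goals_against)=4
  16: ids {9} → SUM(m.goals_against)=6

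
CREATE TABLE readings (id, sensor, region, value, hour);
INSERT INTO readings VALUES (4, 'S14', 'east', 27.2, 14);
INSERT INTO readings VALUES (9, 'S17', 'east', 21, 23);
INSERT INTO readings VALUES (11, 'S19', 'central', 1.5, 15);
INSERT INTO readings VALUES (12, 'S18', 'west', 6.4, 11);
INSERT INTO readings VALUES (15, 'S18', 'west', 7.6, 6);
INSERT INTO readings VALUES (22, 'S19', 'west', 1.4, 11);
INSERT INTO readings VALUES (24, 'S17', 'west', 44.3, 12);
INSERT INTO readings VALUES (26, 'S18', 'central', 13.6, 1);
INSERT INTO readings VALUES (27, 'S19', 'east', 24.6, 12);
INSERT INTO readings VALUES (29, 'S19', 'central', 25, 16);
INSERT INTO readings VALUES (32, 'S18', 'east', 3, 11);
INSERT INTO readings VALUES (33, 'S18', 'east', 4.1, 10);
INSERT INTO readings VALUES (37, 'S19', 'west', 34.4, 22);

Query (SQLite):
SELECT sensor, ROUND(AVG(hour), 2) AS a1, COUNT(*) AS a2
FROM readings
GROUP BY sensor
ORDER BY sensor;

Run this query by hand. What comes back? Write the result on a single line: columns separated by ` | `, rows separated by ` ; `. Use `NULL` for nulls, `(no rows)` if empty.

S14 | 14 | 1 ; S17 | 17.5 | 2 ; S18 | 7.8 | 5 ; S19 | 15.2 | 5

Group readings by sensor.
Per group compute: ROUND(AVG(hour), 2), COUNT(*).
  S14: ids {4} → ROUND(AVG(hour), 2)=14, COUNT(*)=1
  S17: ids {9, 24} → ROUND(AVG(hour), 2)=17.5, COUNT(*)=2
  S18: ids {12, 15, 26, 32, 33} → ROUND(AVG(hour), 2)=7.8, COUNT(*)=5
  S19: ids {11, 22, 27, 29, 37} → ROUND(AVG(hour), 2)=15.2, COUNT(*)=5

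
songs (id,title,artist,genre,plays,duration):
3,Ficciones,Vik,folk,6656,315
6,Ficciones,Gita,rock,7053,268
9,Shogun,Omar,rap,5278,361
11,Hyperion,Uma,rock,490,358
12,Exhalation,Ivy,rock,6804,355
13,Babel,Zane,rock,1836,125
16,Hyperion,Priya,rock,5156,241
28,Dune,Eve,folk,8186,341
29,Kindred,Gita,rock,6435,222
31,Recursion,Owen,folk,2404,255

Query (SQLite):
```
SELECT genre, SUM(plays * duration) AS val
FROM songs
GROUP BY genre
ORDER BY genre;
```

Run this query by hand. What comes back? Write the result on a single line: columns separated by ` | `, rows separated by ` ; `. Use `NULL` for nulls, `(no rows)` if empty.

folk | 5501086 ; rap | 1905358 ; rock | 7381710

For each row compute plays * duration.
Group by genre; take SUM of the expression per group.
  folk: ids {3, 28, 31} → SUM(plays * duration)=5501086
  rap: ids {9} → SUM(plays * duration)=1905358
  rock: ids {6, 11, 12, 13, 16, 29} → SUM(plays * duration)=7381710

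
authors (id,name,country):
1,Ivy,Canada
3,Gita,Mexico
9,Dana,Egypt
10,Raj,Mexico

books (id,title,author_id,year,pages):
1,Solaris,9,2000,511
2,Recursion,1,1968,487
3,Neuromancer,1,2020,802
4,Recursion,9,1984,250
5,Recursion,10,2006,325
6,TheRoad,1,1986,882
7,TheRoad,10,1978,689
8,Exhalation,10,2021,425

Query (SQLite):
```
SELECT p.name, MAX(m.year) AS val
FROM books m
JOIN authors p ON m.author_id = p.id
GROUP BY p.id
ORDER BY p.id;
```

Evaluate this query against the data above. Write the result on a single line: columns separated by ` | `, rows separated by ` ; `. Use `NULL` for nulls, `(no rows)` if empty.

Ivy | 2020 ; Dana | 2000 ; Raj | 2021

Join each books row to its authors via author_id.
Group joined rows by authors.id; compute MAX(m.year) per group.
  1: ids {2, 3, 6} → MAX(m.year)=2020
  9: ids {1, 4} → MAX(m.year)=2000
  10: ids {5, 7, 8} → MAX(m.year)=2021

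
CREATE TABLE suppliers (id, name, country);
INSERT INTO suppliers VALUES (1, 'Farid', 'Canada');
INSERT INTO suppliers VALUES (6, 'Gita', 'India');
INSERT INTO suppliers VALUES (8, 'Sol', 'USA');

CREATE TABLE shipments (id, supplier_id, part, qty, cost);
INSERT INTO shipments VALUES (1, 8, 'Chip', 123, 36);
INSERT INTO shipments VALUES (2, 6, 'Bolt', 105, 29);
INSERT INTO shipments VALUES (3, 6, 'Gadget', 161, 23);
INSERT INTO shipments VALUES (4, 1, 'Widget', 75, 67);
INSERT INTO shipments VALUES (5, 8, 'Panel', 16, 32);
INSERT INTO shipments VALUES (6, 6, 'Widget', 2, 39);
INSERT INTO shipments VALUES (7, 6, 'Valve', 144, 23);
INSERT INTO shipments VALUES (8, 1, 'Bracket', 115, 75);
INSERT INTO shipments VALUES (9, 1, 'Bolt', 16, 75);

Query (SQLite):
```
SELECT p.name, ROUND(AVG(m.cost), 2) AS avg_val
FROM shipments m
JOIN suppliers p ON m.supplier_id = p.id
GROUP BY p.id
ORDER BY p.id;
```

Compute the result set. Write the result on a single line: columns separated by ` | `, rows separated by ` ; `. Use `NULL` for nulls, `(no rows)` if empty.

Join each shipments row to its suppliers via supplier_id.
Group joined rows by suppliers.id; compute ROUND(AVG(m.cost), 2) per group.
  1: ids {4, 8, 9} → ROUND(AVG(m.cost), 2)=72.33
  6: ids {2, 3, 6, 7} → ROUND(AVG(m.cost), 2)=28.5
  8: ids {1, 5} → ROUND(AVG(m.cost), 2)=34

Farid | 72.33 ; Gita | 28.5 ; Sol | 34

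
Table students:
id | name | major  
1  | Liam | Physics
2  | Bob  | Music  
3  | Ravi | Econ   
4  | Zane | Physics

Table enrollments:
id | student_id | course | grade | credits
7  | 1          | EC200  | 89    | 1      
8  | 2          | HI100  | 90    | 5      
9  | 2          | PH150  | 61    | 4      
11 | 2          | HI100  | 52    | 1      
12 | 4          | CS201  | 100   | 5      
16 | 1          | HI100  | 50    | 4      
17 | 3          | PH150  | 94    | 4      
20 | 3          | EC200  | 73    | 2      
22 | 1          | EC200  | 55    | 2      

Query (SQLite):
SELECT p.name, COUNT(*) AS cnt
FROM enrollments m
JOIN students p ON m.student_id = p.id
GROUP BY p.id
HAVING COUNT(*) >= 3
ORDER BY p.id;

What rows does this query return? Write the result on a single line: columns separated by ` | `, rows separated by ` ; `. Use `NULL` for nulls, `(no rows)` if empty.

Join each enrollments row to its students via student_id.
Group joined rows by students.id; compute COUNT(*) per group.
HAVING: keep groups with count ≥ 3.
  1: ids {7, 16, 22} → COUNT(*)=3
  2: ids {8, 9, 11} → COUNT(*)=3
  3: ids {17, 20} → COUNT(*)=2
  4: ids {12} → COUNT(*)=1

Liam | 3 ; Bob | 3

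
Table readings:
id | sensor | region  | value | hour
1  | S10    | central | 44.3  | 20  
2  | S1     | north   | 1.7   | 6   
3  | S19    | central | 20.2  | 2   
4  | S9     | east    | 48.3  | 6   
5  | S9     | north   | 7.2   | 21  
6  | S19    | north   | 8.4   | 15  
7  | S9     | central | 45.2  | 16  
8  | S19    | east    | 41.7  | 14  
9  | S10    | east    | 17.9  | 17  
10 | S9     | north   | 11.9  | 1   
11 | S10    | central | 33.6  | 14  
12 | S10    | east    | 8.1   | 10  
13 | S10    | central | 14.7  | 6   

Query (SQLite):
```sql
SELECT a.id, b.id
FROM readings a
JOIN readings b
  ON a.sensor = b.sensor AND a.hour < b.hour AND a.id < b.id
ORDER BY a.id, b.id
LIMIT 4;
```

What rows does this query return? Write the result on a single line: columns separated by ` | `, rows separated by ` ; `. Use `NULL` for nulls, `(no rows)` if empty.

3 | 6 ; 3 | 8 ; 4 | 5 ; 4 | 7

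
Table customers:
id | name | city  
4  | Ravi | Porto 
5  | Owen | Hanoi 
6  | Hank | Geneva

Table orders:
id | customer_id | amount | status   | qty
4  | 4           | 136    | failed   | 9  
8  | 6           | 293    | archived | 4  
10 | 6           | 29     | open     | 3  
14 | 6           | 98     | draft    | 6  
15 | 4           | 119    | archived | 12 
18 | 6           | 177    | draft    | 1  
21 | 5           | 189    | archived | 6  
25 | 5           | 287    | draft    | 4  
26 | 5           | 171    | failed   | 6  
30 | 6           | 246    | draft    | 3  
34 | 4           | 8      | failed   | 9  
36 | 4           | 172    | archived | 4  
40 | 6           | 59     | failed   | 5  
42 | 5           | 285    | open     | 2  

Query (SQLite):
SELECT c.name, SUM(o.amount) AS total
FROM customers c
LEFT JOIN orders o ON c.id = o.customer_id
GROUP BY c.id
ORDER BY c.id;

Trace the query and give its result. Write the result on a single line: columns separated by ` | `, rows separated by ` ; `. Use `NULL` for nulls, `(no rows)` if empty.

Ravi | 435 ; Owen | 932 ; Hank | 902

LEFT JOIN keeps every customers row; unmatched ones get NULL for orders columns.
Group by customers.id and compute SUM(o.amount). SUM over an all-NULL group is NULL.
  4: ids {4, 15, 34, 36} → SUM(o.amount)=435
  5: ids {21, 25, 26, 42} → SUM(o.amount)=932
  6: ids {8, 10, 14, 18, 30, 40} → SUM(o.amount)=902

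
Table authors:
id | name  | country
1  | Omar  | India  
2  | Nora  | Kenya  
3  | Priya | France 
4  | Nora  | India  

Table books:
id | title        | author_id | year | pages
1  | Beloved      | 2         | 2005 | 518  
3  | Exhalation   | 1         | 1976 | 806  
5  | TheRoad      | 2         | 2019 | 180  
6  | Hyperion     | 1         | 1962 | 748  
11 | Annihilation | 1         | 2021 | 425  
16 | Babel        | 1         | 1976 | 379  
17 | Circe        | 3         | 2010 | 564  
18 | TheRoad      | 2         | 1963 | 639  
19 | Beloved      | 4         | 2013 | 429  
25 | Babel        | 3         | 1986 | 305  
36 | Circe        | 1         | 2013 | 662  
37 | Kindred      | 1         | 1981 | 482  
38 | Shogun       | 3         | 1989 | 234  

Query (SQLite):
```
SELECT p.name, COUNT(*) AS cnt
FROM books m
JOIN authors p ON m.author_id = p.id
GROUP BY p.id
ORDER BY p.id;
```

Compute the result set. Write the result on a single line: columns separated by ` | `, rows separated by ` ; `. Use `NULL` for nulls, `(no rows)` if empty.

Omar | 6 ; Nora | 3 ; Priya | 3 ; Nora | 1

Join each books row to its authors via author_id.
Group joined rows by authors.id; compute COUNT(*) per group.
  1: ids {3, 6, 11, 16, 36, 37} → COUNT(*)=6
  2: ids {1, 5, 18} → COUNT(*)=3
  3: ids {17, 25, 38} → COUNT(*)=3
  4: ids {19} → COUNT(*)=1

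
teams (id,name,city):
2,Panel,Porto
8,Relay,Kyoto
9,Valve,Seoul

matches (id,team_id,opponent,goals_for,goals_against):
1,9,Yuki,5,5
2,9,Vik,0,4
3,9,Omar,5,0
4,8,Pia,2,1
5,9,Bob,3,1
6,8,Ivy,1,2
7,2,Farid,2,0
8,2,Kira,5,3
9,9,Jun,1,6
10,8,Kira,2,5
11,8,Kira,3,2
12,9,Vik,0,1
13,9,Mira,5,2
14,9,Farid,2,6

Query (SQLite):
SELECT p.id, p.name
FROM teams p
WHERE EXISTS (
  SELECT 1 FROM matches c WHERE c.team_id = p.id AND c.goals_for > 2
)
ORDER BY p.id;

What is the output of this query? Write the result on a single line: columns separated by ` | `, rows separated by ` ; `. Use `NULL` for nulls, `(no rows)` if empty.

2 | Panel ; 8 | Relay ; 9 | Valve

For each teams row, check whether any matches with matching team_id has goals_for > 2.
Keep rows where that is true.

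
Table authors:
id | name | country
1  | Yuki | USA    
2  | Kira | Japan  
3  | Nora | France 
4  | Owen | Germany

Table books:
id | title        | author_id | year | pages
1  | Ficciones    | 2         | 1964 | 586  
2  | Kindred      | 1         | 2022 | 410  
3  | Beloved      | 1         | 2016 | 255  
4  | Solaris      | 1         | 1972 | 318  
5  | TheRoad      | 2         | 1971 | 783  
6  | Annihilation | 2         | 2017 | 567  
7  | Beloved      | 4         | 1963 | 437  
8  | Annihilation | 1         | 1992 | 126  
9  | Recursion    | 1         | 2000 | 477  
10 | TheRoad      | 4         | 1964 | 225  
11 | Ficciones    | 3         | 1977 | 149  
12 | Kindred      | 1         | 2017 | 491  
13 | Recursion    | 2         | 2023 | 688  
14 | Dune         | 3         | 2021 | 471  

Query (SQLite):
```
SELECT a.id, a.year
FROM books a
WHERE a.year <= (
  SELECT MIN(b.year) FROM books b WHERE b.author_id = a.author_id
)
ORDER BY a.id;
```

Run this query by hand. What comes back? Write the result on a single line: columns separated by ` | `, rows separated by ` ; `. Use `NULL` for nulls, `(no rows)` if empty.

For each books row a, compute MIN(year) over rows sharing a.author_id.
Keep row a if a.year <= that per-group MIN.
  author_id=1: MIN(year) = 1972
  author_id=2: MIN(year) = 1964
  author_id=3: MIN(year) = 1977
  author_id=4: MIN(year) = 1963

1 | 1964 ; 4 | 1972 ; 7 | 1963 ; 11 | 1977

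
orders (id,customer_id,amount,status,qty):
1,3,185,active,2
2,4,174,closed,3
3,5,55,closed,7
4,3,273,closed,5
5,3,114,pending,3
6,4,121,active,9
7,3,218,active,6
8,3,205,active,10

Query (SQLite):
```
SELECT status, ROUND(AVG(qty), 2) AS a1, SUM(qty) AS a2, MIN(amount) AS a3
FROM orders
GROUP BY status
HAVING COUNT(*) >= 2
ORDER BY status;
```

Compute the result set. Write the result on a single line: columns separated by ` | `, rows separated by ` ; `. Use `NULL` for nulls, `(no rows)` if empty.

active | 6.75 | 27 | 121 ; closed | 5 | 15 | 55

Group orders by status.
Per group compute: ROUND(AVG(qty), 2), SUM(qty), MIN(amount).
HAVING: drop groups with fewer than 2 rows.
  active: ids {1, 6, 7, 8} → ROUND(AVG(qty), 2)=6.75, SUM(qty)=27, MIN(amount)=121
  closed: ids {2, 3, 4} → ROUND(AVG(qty), 2)=5, SUM(qty)=15, MIN(amount)=55
  pending: ids {5} → ROUND(AVG(qty), 2)=3, SUM(qty)=3, MIN(amount)=114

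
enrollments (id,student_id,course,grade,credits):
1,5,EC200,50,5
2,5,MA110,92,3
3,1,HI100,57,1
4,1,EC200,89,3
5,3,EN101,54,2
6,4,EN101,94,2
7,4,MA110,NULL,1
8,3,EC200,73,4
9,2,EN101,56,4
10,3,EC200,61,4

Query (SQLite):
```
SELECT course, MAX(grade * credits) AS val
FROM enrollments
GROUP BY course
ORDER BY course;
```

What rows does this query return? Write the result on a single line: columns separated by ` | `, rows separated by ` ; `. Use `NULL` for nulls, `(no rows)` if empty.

EC200 | 292 ; EN101 | 224 ; HI100 | 57 ; MA110 | 276

For each row compute grade * credits.
Group by course; take MAX of the expression per group.
  EC200: ids {1, 4, 8, 10} → MAX(grade * credits)=292
  EN101: ids {5, 6, 9} → MAX(grade * credits)=224
  HI100: ids {3} → MAX(grade * credits)=57
  MA110: ids {2, 7} → MAX(grade * credits)=276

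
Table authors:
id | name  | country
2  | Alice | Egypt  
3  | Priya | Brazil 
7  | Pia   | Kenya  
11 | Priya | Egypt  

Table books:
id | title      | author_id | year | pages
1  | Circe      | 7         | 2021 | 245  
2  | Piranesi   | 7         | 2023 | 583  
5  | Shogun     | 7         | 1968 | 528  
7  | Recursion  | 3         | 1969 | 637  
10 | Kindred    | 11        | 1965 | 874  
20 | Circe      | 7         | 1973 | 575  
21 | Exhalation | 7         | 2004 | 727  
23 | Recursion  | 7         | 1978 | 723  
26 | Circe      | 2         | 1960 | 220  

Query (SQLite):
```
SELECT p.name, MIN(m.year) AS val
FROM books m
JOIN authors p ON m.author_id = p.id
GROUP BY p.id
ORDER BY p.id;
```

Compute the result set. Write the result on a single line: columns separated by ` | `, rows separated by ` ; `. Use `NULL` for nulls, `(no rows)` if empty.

Alice | 1960 ; Priya | 1969 ; Pia | 1968 ; Priya | 1965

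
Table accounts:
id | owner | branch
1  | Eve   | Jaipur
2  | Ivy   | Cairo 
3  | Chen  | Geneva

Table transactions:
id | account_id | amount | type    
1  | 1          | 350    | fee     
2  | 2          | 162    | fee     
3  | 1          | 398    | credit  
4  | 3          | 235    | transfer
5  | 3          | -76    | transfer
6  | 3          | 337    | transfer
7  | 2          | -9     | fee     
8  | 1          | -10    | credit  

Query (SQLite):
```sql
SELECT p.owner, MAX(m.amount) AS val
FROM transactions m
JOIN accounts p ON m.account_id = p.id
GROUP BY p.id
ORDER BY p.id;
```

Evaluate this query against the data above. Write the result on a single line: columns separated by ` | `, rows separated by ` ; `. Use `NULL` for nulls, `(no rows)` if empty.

Eve | 398 ; Ivy | 162 ; Chen | 337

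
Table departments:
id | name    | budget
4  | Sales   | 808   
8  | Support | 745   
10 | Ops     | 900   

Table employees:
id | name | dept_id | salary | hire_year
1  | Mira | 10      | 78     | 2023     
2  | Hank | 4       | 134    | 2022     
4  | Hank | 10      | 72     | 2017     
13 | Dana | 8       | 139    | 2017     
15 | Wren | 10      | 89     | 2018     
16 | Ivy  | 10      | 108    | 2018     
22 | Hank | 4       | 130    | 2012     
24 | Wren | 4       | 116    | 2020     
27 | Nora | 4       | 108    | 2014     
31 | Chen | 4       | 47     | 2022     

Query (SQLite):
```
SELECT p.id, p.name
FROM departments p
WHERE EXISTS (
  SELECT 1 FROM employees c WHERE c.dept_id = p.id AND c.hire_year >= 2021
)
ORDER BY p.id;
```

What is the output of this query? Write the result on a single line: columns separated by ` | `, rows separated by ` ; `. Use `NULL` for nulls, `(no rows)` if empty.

For each departments row, check whether any employees with matching dept_id has hire_year >= 2021.
Keep rows where that is true.

4 | Sales ; 10 | Ops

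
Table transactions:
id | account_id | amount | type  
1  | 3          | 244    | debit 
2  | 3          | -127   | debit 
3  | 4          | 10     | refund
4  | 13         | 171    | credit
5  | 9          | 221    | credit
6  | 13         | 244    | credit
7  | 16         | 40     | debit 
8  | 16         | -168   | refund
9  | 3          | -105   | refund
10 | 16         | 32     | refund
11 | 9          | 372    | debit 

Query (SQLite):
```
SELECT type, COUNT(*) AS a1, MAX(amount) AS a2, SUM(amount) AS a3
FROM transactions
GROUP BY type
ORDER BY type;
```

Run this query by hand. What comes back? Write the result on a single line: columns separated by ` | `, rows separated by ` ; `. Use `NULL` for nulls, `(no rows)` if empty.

credit | 3 | 244 | 636 ; debit | 4 | 372 | 529 ; refund | 4 | 32 | -231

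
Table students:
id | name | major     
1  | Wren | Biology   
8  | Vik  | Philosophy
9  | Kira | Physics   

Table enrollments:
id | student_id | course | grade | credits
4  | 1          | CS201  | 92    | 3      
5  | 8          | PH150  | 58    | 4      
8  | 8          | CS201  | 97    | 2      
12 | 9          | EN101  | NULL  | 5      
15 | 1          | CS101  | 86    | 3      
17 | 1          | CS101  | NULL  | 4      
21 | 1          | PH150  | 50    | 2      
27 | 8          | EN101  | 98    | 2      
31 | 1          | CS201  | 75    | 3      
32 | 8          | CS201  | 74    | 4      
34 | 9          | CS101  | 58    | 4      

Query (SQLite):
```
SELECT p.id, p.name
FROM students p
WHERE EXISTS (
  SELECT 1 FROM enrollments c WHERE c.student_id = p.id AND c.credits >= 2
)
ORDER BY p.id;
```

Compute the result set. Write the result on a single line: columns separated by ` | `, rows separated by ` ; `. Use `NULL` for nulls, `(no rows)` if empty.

For each students row, check whether any enrollments with matching student_id has credits >= 2.
Keep rows where that is true.

1 | Wren ; 8 | Vik ; 9 | Kira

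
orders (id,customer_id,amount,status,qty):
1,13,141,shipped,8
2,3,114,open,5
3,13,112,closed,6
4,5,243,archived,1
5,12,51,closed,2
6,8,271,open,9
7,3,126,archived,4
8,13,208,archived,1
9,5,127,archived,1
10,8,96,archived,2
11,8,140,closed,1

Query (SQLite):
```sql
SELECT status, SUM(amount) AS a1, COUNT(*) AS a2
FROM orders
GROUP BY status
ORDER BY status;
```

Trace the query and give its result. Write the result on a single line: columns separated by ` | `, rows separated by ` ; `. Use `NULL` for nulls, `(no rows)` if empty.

Group orders by status.
Per group compute: SUM(amount), COUNT(*).
  archived: ids {4, 7, 8, 9, 10} → SUM(amount)=800, COUNT(*)=5
  closed: ids {3, 5, 11} → SUM(amount)=303, COUNT(*)=3
  open: ids {2, 6} → SUM(amount)=385, COUNT(*)=2
  shipped: ids {1} → SUM(amount)=141, COUNT(*)=1

archived | 800 | 5 ; closed | 303 | 3 ; open | 385 | 2 ; shipped | 141 | 1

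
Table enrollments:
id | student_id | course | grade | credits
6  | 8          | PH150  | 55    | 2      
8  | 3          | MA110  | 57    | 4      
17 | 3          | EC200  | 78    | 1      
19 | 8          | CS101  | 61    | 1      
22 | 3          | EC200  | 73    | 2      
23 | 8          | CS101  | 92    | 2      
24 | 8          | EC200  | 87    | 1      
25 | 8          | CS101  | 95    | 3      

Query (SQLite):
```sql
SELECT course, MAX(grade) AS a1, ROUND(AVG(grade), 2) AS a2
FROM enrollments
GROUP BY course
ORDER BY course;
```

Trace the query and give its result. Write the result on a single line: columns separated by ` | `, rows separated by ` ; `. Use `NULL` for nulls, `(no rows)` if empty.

Group enrollments by course.
Per group compute: MAX(grade), ROUND(AVG(grade), 2).
  CS101: ids {19, 23, 25} → MAX(grade)=95, ROUND(AVG(grade), 2)=82.67
  EC200: ids {17, 22, 24} → MAX(grade)=87, ROUND(AVG(grade), 2)=79.33
  MA110: ids {8} → MAX(grade)=57, ROUND(AVG(grade), 2)=57
  PH150: ids {6} → MAX(grade)=55, ROUND(AVG(grade), 2)=55

CS101 | 95 | 82.67 ; EC200 | 87 | 79.33 ; MA110 | 57 | 57 ; PH150 | 55 | 55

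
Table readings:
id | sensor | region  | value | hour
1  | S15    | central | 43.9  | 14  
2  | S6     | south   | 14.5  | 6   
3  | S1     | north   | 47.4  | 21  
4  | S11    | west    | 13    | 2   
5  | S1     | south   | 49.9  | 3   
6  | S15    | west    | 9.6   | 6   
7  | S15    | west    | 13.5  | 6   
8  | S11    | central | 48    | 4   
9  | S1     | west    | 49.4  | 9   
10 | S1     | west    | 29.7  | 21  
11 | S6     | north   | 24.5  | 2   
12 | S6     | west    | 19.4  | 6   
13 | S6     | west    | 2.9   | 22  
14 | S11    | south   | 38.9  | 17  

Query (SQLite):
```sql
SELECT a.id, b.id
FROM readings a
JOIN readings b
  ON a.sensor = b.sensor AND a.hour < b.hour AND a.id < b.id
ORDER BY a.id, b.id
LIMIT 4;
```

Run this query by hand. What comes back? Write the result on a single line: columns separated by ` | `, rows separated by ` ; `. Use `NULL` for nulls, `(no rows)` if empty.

Pairs (a,b) with same sensor, a.hour < b.hour, a.id < b.id.
sensor groups: S1:{3,5,9,10} S11:{4,8,14} S15:{1,6,7} S6:{2,11,12,13}
Ordered by (a.id, b.id); first 4.

2 | 13 ; 4 | 8 ; 4 | 14 ; 5 | 9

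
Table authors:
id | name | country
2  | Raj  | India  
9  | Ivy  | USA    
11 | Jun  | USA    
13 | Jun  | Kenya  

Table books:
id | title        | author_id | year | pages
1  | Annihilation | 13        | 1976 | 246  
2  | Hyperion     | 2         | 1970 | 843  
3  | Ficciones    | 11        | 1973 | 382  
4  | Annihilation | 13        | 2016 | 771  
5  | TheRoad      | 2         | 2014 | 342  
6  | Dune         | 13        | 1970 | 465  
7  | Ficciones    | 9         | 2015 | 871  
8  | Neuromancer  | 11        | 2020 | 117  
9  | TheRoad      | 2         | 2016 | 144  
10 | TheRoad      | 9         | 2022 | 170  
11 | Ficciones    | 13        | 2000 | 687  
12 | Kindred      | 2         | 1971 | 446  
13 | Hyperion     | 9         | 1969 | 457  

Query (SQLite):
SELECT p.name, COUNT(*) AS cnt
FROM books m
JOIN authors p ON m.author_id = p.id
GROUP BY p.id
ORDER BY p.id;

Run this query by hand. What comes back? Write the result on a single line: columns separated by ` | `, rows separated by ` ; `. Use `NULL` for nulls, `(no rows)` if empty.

Join each books row to its authors via author_id.
Group joined rows by authors.id; compute COUNT(*) per group.
  2: ids {2, 5, 9, 12} → COUNT(*)=4
  9: ids {7, 10, 13} → COUNT(*)=3
  11: ids {3, 8} → COUNT(*)=2
  13: ids {1, 4, 6, 11} → COUNT(*)=4

Raj | 4 ; Ivy | 3 ; Jun | 2 ; Jun | 4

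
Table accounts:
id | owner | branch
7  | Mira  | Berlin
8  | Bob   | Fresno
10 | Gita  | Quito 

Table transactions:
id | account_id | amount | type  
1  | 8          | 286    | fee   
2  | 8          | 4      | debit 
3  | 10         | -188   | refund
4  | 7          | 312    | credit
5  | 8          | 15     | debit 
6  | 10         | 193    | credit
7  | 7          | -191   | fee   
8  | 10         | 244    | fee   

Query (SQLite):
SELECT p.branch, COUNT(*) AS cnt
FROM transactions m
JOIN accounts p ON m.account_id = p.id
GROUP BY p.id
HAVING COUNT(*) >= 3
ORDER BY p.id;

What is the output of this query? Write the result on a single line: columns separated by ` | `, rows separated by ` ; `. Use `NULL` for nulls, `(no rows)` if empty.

Join each transactions row to its accounts via account_id.
Group joined rows by accounts.id; compute COUNT(*) per group.
HAVING: keep groups with count ≥ 3.
  7: ids {4, 7} → COUNT(*)=2
  8: ids {1, 2, 5} → COUNT(*)=3
  10: ids {3, 6, 8} → COUNT(*)=3

Fresno | 3 ; Quito | 3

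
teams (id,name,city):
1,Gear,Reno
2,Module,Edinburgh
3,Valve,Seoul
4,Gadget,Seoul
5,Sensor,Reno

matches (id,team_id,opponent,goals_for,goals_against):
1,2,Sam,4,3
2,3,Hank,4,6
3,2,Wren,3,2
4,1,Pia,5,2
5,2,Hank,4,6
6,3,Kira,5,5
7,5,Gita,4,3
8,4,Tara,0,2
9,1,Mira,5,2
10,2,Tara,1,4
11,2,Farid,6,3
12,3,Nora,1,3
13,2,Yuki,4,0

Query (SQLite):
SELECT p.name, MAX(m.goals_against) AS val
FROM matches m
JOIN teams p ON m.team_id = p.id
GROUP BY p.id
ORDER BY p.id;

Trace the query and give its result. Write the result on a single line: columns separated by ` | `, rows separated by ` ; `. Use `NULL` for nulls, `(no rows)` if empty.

Gear | 2 ; Module | 6 ; Valve | 6 ; Gadget | 2 ; Sensor | 3

Join each matches row to its teams via team_id.
Group joined rows by teams.id; compute MAX(m.goals_against) per group.
  1: ids {4, 9} → MAX(m.goals_against)=2
  2: ids {1, 3, 5, 10, 11, 13} → MAX(m.goals_against)=6
  3: ids {2, 6, 12} → MAX(m.goals_against)=6
  4: ids {8} → MAX(m.goals_against)=2
  5: ids {7} → MAX(m.goals_against)=3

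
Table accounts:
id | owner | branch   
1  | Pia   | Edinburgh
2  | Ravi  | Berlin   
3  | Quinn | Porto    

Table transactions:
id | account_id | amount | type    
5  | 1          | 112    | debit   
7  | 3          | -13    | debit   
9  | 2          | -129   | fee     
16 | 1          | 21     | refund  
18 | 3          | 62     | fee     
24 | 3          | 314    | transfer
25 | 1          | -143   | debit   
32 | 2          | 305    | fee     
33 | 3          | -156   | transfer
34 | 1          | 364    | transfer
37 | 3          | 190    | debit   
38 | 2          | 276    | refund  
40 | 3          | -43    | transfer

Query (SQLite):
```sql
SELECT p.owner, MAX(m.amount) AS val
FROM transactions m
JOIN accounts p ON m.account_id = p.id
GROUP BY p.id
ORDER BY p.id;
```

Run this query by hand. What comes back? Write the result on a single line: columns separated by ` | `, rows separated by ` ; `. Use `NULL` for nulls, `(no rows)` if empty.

Join each transactions row to its accounts via account_id.
Group joined rows by accounts.id; compute MAX(m.amount) per group.
  1: ids {5, 16, 25, 34} → MAX(m.amount)=364
  2: ids {9, 32, 38} → MAX(m.amount)=305
  3: ids {7, 18, 24, 33, 37, 40} → MAX(m.amount)=314

Pia | 364 ; Ravi | 305 ; Quinn | 314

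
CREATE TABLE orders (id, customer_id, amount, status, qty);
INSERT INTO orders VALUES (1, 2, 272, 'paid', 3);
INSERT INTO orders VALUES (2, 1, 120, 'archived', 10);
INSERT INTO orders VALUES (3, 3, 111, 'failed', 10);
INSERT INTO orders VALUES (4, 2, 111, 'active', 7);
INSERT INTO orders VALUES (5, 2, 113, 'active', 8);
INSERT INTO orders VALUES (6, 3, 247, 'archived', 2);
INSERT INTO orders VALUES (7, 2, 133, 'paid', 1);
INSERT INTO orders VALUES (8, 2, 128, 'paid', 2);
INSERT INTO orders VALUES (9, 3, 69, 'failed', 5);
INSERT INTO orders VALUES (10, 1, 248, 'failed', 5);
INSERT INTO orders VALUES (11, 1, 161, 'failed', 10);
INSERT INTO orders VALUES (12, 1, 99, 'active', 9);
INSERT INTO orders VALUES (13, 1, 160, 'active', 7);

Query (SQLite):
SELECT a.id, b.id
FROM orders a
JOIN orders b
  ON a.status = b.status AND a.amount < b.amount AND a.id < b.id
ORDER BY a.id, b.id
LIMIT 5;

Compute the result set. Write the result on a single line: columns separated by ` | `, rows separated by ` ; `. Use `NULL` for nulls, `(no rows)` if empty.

2 | 6 ; 3 | 10 ; 3 | 11 ; 4 | 5 ; 4 | 13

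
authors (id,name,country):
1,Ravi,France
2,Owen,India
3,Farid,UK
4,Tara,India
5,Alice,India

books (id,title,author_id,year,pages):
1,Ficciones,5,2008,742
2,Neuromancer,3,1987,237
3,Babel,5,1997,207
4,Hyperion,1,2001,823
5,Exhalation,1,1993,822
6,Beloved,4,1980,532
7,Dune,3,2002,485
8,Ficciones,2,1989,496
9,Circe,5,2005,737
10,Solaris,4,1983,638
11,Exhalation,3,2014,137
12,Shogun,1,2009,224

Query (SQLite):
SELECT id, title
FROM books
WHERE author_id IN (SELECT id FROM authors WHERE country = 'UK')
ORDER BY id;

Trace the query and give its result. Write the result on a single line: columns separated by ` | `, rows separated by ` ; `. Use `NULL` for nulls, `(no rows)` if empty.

Inner query: authors.id where country = 'UK'.
Outer: keep books rows whose author_id is in that set.
Inner query → {3}

2 | Neuromancer ; 7 | Dune ; 11 | Exhalation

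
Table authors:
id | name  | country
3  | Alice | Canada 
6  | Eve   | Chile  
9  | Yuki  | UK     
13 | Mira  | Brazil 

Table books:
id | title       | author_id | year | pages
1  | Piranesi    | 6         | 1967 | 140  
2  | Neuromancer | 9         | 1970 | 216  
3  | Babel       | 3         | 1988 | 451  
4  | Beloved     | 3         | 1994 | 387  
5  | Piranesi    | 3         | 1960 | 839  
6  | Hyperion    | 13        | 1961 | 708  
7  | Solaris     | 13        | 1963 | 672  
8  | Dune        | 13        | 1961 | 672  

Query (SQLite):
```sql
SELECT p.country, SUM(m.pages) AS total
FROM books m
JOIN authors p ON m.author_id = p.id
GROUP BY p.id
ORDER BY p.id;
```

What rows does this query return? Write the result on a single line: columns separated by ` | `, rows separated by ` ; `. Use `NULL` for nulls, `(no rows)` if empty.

Canada | 1677 ; Chile | 140 ; UK | 216 ; Brazil | 2052

Join each books row to its authors via author_id.
Group joined rows by authors.id; compute SUM(m.pages) per group.
  3: ids {3, 4, 5} → SUM(m.pages)=1677
  6: ids {1} → SUM(m.pages)=140
  9: ids {2} → SUM(m.pages)=216
  13: ids {6, 7, 8} → SUM(m.pages)=2052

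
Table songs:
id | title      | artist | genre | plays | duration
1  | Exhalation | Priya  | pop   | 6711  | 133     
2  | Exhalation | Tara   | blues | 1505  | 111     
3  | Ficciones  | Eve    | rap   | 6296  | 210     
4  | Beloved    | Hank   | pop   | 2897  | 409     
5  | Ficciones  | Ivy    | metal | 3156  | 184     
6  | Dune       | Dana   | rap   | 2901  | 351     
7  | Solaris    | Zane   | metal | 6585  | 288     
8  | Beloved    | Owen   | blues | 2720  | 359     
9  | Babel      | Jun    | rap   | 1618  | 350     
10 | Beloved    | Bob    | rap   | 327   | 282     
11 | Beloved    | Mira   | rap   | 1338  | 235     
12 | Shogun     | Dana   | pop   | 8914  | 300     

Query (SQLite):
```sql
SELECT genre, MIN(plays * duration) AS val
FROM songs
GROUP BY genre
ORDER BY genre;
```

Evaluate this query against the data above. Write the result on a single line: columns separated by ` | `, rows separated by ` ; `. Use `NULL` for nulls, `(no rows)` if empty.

For each row compute plays * duration.
Group by genre; take MIN of the expression per group.
  blues: ids {2, 8} → MIN(plays * duration)=167055
  metal: ids {5, 7} → MIN(plays * duration)=580704
  pop: ids {1, 4, 12} → MIN(plays * duration)=892563
  rap: ids {3, 6, 9, 10, 11} → MIN(plays * duration)=92214

blues | 167055 ; metal | 580704 ; pop | 892563 ; rap | 92214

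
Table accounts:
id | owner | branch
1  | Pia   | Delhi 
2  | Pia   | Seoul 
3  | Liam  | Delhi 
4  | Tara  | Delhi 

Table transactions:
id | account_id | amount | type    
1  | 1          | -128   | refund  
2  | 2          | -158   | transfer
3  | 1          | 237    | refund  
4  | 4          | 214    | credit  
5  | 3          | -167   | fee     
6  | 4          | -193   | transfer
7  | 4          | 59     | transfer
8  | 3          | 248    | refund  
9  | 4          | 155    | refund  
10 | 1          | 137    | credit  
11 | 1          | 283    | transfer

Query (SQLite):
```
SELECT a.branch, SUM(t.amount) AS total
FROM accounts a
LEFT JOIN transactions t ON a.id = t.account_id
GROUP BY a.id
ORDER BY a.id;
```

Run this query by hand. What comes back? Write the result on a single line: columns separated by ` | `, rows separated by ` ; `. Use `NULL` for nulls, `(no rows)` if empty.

LEFT JOIN keeps every accounts row; unmatched ones get NULL for transactions columns.
Group by accounts.id and compute SUM(t.amount). SUM over an all-NULL group is NULL.
  1: ids {1, 3, 10, 11} → SUM(t.amount)=529
  2: ids {2} → SUM(t.amount)=-158
  3: ids {5, 8} → SUM(t.amount)=81
  4: ids {4, 6, 7, 9} → SUM(t.amount)=235

Delhi | 529 ; Seoul | -158 ; Delhi | 81 ; Delhi | 235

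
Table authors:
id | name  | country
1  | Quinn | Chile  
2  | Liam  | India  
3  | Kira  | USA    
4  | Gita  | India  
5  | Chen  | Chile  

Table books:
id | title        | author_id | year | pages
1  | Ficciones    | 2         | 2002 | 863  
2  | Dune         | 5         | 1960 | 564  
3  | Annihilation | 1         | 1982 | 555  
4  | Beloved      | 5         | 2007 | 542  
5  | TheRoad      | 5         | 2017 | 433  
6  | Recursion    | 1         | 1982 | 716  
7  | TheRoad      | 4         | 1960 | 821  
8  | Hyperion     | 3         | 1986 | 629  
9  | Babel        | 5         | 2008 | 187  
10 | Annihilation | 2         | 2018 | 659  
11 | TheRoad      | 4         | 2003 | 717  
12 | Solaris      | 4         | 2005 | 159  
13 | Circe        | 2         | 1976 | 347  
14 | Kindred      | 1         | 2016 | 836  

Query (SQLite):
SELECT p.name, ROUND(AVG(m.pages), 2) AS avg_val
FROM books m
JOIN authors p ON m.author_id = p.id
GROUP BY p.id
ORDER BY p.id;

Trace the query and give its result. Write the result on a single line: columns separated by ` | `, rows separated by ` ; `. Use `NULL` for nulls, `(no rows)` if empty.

Quinn | 702.33 ; Liam | 623 ; Kira | 629 ; Gita | 565.67 ; Chen | 431.5

Join each books row to its authors via author_id.
Group joined rows by authors.id; compute ROUND(AVG(m.pages), 2) per group.
  1: ids {3, 6, 14} → ROUND(AVG(m.pages), 2)=702.33
  2: ids {1, 10, 13} → ROUND(AVG(m.pages), 2)=623
  3: ids {8} → ROUND(AVG(m.pages), 2)=629
  4: ids {7, 11, 12} → ROUND(AVG(m.pages), 2)=565.67
  5: ids {2, 4, 5, 9} → ROUND(AVG(m.pages), 2)=431.5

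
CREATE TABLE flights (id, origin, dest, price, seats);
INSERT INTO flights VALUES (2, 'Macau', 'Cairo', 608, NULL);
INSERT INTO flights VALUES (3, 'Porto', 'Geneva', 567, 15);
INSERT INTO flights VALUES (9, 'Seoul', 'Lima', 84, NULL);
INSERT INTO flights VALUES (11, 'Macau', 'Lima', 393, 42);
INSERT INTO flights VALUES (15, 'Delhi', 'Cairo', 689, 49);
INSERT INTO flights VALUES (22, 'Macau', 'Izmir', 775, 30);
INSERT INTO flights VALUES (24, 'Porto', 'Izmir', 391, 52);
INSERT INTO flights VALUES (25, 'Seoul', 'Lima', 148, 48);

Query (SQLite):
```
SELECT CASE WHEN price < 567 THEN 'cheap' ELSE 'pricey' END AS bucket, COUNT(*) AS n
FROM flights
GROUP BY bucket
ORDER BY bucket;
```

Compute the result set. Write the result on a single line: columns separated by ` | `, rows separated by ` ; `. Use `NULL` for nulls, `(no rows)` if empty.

cheap | 4 ; pricey | 4

Bucket rows by price < 567 → 'cheap' else 'pricey'; count each bucket.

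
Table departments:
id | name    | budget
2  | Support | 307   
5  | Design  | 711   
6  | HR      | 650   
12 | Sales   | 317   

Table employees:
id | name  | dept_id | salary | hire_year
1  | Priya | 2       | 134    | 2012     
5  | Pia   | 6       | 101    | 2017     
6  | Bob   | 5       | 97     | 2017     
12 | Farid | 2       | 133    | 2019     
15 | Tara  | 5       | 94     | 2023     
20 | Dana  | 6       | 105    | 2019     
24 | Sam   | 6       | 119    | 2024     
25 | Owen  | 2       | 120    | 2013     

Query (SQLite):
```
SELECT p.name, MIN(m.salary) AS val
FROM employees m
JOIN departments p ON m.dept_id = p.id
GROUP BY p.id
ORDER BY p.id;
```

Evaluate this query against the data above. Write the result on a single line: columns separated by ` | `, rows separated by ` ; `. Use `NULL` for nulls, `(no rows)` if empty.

Join each employees row to its departments via dept_id.
Group joined rows by departments.id; compute MIN(m.salary) per group.
  2: ids {1, 12, 25} → MIN(m.salary)=120
  5: ids {6, 15} → MIN(m.salary)=94
  6: ids {5, 20, 24} → MIN(m.salary)=101

Support | 120 ; Design | 94 ; HR | 101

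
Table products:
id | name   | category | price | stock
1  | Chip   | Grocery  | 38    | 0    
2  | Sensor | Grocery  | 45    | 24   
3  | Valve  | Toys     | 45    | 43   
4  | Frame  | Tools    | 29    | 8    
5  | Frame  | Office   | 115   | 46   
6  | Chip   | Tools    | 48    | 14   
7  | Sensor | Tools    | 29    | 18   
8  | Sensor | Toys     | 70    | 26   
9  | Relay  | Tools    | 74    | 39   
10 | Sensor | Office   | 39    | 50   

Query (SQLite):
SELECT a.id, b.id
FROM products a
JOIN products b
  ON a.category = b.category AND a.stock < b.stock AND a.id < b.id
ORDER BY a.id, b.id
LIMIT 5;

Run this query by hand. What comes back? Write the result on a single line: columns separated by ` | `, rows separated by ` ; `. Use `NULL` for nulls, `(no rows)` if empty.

Pairs (a,b) with same category, a.stock < b.stock, a.id < b.id.
category groups: Grocery:{1,2} Office:{5,10} Tools:{4,6,7,9} Toys:{3,8}
Ordered by (a.id, b.id); first 5.

1 | 2 ; 4 | 6 ; 4 | 7 ; 4 | 9 ; 5 | 10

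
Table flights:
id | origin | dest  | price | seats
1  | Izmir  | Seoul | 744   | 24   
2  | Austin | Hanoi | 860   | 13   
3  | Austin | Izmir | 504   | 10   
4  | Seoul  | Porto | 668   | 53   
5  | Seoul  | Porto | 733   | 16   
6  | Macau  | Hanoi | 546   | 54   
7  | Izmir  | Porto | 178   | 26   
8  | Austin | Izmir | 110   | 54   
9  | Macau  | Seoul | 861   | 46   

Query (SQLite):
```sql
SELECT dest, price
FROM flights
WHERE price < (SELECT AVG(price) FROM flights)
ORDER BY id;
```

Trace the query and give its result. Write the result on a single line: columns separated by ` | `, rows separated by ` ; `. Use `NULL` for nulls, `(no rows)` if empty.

Scalar subquery: AVG(price) over all flights rows = 578.222222 (≈; comparison uses full precision).
Keep rows where price < that value.

Izmir | 504 ; Hanoi | 546 ; Porto | 178 ; Izmir | 110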